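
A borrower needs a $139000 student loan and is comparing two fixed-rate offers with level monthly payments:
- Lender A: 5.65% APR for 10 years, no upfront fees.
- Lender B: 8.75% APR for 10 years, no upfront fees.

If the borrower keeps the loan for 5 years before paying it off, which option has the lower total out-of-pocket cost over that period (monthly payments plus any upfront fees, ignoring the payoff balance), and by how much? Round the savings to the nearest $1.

Lender A: at 5.65% the monthly rate is 0.0047083, so the payment is 139,000 × 0.0047083 / (1 − 1.0047083^−120) = $1,518.87.
Lender B: at 8.75% the monthly rate is 0.0072917, so the payment is 139,000 × 0.0072917 / (1 − 1.0072917^−120) = $1,742.04.
Over 60 months: Lender A costs 60 × $1,518.87 = $91,132.20; Lender B costs 60 × $1,742.04 = $104,522.40.
Lender A is cheaper by $104,522.40 − $91,132.20 = $13,390.20.

Lender A by $13,390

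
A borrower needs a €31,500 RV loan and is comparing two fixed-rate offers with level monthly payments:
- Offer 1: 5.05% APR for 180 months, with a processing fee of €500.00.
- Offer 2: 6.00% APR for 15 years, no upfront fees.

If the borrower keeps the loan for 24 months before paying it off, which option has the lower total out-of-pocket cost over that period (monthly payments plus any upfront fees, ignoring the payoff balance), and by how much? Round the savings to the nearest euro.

Offer 2 by €119

Offer 1: at 5.05% the monthly rate is 0.0042083, so the payment is 31,500 × 0.0042083 / (1 − 1.0042083^−180) = €249.92.
Offer 2: at 6.00% the monthly rate is 0.0050000, so the payment is 31,500 × 0.0050000 / (1 − 1.0050000^−180) = €265.81.
Over 24 months: Offer 1 costs 24 × €249.92 + €500.00 = €6,498.08; Offer 2 costs 24 × €265.81 = €6,379.44.
Offer 2 is cheaper by €6,498.08 − €6,379.44 = €118.64.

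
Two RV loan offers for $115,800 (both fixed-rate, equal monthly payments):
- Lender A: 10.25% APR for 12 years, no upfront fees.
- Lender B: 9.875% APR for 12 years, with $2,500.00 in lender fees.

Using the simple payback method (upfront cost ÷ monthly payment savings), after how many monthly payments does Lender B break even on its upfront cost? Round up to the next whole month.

Lender A: monthly rate = 10.25%/12 = 0.0085417; payment = 115,800 × 0.0085417 / (1 − (1+0.0085417)^−144) = $1,400.68.
Lender B: monthly rate = 9.875%/12 = 0.0082292; payment = 115,800 × 0.0082292 / (1 − (1+0.0082292)^−144) = $1,375.55.
Monthly savings = $1,400.68 − $1,375.55 = $25.13.
Break-even = $2,500.00 / $25.13 = 99.48 → 100 months.

100 months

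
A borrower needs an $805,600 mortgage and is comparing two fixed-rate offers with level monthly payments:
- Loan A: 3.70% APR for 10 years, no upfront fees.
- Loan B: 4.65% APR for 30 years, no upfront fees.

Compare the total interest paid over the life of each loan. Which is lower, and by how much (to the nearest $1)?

Loan A by $530,396

Loan A: at 3.70% the monthly rate is 0.0030833, so the payment is 805,600 × 0.0030833 / (1 − 1.0030833^−120) = $8,041.94.
Total interest on Loan A = 120 × $8,041.94 − $805,600 = $159,432.80.
Loan B: monthly rate = 4.65%/12 = 0.0038750; payment = 805,600 × 0.0038750 / (1 − (1+0.0038750)^−360) = $4,153.97.
Total interest on Loan B = 360 × $4,153.97 − $805,600 = $689,829.20.
Loan A is lower by $530,396.40.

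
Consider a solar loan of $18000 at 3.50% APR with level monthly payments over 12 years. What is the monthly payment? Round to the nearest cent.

$153.26

Monthly rate = 3.5%/12 = 0.0029167; payment = 18,000 × 0.0029167 / (1 − (1+0.0029167)^−144) = $153.26.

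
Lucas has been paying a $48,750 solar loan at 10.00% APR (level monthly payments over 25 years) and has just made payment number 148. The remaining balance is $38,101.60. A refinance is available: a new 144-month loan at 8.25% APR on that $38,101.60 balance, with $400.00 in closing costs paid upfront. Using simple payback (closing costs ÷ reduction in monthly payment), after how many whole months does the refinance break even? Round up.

16 months

Current payment = 48,750 × 10%/12 / (1 − (1+0.0083333)^−300) = $442.99.
Refinanced payment = 38,101.60 × 0.0068750 / (1 − (1+0.0068750)^−144) = $417.67.
Monthly savings = $442.99 − $417.67 = $25.32.
Break-even = $400.00 / $25.32 = 15.80 → 16 months.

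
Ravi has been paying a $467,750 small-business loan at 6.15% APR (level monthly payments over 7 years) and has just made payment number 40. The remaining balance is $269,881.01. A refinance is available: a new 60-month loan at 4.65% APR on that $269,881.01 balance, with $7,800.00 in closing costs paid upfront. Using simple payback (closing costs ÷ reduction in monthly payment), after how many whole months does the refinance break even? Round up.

Current payment = 467,750 × 6.15%/12 / (1 − (1+0.0051250)^−84) = $6,866.84.
Refinanced payment = 269,881.01 × 0.0038750 / (1 − (1+0.0038750)^−60) = $5,049.83.
Monthly savings = $6,866.84 − $5,049.83 = $1,817.01.
Break-even = $7,800.00 / $1,817.01 = 4.29 → 5 months.

5 months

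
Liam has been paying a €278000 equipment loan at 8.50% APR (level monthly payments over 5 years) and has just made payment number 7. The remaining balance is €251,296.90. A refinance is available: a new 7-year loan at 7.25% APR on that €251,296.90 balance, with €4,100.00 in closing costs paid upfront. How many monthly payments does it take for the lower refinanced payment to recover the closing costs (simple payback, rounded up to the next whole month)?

Current payment = 278,000 × 8.5%/12 / (1 − (1+0.0070833)^−60) = €5,703.60.
Refinanced payment = 251,296.90 × 0.0060417 / (1 − (1+0.0060417)^−84) = €3,823.53.
Monthly savings = €5,703.60 − €3,823.53 = €1,880.07.
Break-even = €4,100.00 / €1,880.07 = 2.18 → 3 months.

3 months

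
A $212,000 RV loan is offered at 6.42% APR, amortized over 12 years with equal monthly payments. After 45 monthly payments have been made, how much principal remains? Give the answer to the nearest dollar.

With monthly rate i = 6.42%/12 = 0.0053500, the balance after k of n payments is P · [(1+i)^n − (1+i)^k] / [(1+i)^n − 1].
(1+0.0053500)^144 = 2.15619803 and (1+0.0053500)^45 = 1.27138681, so the balance is 212,000 × (2.15619803 − 1.27138681) / (2.15619803 − 1) = $162,238.63.

$162,239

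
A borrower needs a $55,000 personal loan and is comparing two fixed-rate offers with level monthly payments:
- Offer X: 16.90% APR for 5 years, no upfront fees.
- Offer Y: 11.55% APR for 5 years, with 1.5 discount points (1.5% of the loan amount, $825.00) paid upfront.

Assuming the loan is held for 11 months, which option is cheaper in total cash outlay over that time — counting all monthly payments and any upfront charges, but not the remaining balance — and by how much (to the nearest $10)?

Offer X: monthly rate = 16.9%/12 = 0.0140833; payment = 55,000 × 0.0140833 / (1 − (1+0.0140833)^−60) = $1,363.94.
Offer Y: at 11.55% the monthly rate is 0.0096250, so the payment is 55,000 × 0.0096250 / (1 − 1.0096250^−60) = $1,210.97.
Over 11 months: Offer X costs 11 × $1,363.94 = $15,003.34; Offer Y costs 11 × $1,210.97 + $825.00 = $14,145.67.
Offer Y is cheaper by $15,003.34 − $14,145.67 = $857.67.

Offer Y by $860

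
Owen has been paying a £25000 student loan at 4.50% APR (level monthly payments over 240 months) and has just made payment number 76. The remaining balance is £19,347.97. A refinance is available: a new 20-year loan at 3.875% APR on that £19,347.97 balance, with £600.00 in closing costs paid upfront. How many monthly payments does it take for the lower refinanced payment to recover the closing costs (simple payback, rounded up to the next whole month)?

15 months

Current payment = 25,000 × 4.5%/12 / (1 − (1+0.0037500)^−240) = £158.16.
Refinanced payment = 19,347.97 × 0.0032292 / (1 − (1+0.0032292)^−240) = £115.97.
Monthly savings = £158.16 − £115.97 = £42.19.
Break-even = £600.00 / £42.19 = 14.22 → 15 months.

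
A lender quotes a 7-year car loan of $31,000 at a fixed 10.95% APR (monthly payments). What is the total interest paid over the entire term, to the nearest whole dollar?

$13,518

At 10.95% the monthly rate is 0.0091250, so the payment is 31,000 × 0.0091250 / (1 − 1.0091250^−84) = $529.98.
Total paid = 84 × $529.98 = $44,518.32; interest = $44,518.32 − $31,000 = $13,518.32.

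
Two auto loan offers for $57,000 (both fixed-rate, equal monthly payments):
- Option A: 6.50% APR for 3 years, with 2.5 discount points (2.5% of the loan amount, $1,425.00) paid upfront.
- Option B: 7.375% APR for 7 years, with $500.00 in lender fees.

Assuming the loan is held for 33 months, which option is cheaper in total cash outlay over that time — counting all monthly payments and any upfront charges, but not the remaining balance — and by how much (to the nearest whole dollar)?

Option B by $29,840

Option A: at 6.50% the monthly rate is 0.0054167, so the payment is 57,000 × 0.0054167 / (1 − 1.0054167^−36) = $1,746.99.
Option B: at 7.375% the monthly rate is 0.0061458, so the payment is 57,000 × 0.0061458 / (1 − 1.0061458^−84) = $870.77.
Over 33 months: Option A costs 33 × $1,746.99 + $1,425.00 = $59,075.67; Option B costs 33 × $870.77 + $500.00 = $29,235.41.
Option B is cheaper by $59,075.67 − $29,235.41 = $29,840.26.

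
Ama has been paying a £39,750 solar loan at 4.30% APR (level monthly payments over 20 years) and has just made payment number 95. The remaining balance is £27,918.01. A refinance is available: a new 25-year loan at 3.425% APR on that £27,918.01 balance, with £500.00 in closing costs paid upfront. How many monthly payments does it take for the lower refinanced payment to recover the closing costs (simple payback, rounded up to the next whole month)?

Current payment = 39,750 × 4.3%/12 / (1 − (1+0.0035833)^−240) = £247.21.
Refinanced payment = 27,918.01 × 0.0028542 / (1 − (1+0.0028542)^−300) = £138.64.
Monthly savings = £247.21 − £138.64 = £108.57.
Break-even = £500.00 / £108.57 = 4.61 → 5 months.

5 months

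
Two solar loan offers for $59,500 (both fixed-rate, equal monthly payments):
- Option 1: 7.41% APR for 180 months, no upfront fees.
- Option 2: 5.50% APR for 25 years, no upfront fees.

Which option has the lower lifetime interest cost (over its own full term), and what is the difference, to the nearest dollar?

Option 1 by $10,879

Option 1: at 7.41% the monthly rate is 0.0061750, so the payment is 59,500 × 0.0061750 / (1 − 1.0061750^−180) = $548.53.
Total interest on Option 1 = 180 × $548.53 − $59,500 = $39,235.40.
Option 2: monthly rate = 5.5%/12 = 0.0045833; payment = 59,500 × 0.0045833 / (1 − (1+0.0045833)^−300) = $365.38.
Total interest on Option 2 = 300 × $365.38 − $59,500 = $50,114.00.
Option 1 is lower by $10,878.60.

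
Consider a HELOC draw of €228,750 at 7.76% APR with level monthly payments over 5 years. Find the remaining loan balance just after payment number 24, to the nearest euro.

€147,698

With monthly rate i = 7.76%/12 = 0.0064667, the balance after k of n payments is P · [(1+i)^n − (1+i)^k] / [(1+i)^n − 1].
(1+0.0064667)^60 = 1.47218965 and (1+0.0064667)^24 = 1.16730811, so the balance is 228,750 × (1.47218965 − 1.16730811) / (1.47218965 − 1) = €147,698.39.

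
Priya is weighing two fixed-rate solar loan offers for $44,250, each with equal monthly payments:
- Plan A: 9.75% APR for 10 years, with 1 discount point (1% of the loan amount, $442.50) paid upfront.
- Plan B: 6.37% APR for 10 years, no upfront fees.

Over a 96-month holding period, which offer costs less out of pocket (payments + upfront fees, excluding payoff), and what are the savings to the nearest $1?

Plan A: monthly rate = 9.75%/12 = 0.0081250; payment = 44,250 × 0.0081250 / (1 − (1+0.0081250)^−120) = $578.66.
Plan B: monthly rate = 6.37%/12 = 0.0053083; payment = 44,250 × 0.0053083 / (1 − (1+0.0053083)^−120) = $499.53.
Over 96 months: Plan A costs 96 × $578.66 + $442.50 = $55,993.86; Plan B costs 96 × $499.53 = $47,954.88.
Plan B is cheaper by $55,993.86 − $47,954.88 = $8,038.98.

Plan B by $8,039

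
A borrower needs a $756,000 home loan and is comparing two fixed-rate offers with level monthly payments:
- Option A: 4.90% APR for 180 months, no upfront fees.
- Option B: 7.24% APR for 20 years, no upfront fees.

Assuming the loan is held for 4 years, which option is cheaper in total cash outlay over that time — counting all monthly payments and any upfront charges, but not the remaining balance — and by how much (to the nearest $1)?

Option A: monthly rate = 4.9%/12 = 0.0040833; payment = 756,000 × 0.0040833 / (1 − (1+0.0040833)^−180) = $5,939.09.
Option B: monthly rate = 7.24%/12 = 0.0060333; payment = 756,000 × 0.0060333 / (1 − (1+0.0060333)^−240) = $5,970.66.
Over 48 months: Option A costs 48 × $5,939.09 = $285,076.32; Option B costs 48 × $5,970.66 = $286,591.68.
Option A is cheaper by $286,591.68 − $285,076.32 = $1,515.36.

Option A by $1,515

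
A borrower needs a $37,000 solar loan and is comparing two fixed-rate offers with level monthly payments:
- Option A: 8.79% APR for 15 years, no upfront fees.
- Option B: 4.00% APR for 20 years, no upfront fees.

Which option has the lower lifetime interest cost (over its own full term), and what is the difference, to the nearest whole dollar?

Option A: monthly rate = 8.79%/12 = 0.0073250; payment = 37,000 × 0.0073250 / (1 − (1+0.0073250)^−180) = $370.67.
Total interest on Option A = 180 × $370.67 − $37,000 = $29,720.60.
Option B: at 4.00% the monthly rate is 0.0033333, so the payment is 37,000 × 0.0033333 / (1 − 1.0033333^−240) = $224.21.
Total interest on Option B = 240 × $224.21 − $37,000 = $16,810.40.
Option B is lower by $12,910.20.

Option B by $12,910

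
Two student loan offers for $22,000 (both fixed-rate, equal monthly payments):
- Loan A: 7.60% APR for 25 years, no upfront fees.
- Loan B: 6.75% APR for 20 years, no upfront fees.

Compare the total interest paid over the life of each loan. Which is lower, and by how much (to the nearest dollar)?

Loan A: monthly rate = 7.6%/12 = 0.0063333; payment = 22,000 × 0.0063333 / (1 − (1+0.0063333)^−300) = $164.01.
Total interest on Loan A = 300 × $164.01 − $22,000 = $27,203.00.
Loan B: at 6.75% the monthly rate is 0.0056250, so the payment is 22,000 × 0.0056250 / (1 − 1.0056250^−240) = $167.28.
Total interest on Loan B = 240 × $167.28 − $22,000 = $18,147.20.
Loan B is lower by $9,055.80.

Loan B by $9,056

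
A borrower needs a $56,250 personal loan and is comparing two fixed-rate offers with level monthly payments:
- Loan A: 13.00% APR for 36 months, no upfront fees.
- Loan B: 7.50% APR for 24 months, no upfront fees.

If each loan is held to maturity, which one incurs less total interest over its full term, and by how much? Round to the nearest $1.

Loan B by $7,481

Loan A: at 13.00% the monthly rate is 0.0108333, so the payment is 56,250 × 0.0108333 / (1 − 1.0108333^−36) = $1,895.28.
Total interest on Loan A = 36 × $1,895.28 − $56,250 = $11,980.08.
Loan B: monthly rate = 7.5%/12 = 0.0062500; payment = 56,250 × 0.0062500 / (1 − (1+0.0062500)^−24) = $2,531.23.
Total interest on Loan B = 24 × $2,531.23 − $56,250 = $4,499.52.
Loan B is lower by $7,480.56.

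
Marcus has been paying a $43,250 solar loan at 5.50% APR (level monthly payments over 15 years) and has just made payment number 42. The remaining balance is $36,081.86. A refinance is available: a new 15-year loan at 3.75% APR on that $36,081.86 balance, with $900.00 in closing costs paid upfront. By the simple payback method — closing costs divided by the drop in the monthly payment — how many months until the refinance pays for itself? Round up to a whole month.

Current payment = 43,250 × 5.5%/12 / (1 − (1+0.0045833)^−180) = $353.39.
Refinanced payment = 36,081.86 × 0.0031250 / (1 − (1+0.0031250)^−180) = $262.40.
Monthly savings = $353.39 − $262.40 = $90.99.
Break-even = $900.00 / $90.99 = 9.89 → 10 months.

10 months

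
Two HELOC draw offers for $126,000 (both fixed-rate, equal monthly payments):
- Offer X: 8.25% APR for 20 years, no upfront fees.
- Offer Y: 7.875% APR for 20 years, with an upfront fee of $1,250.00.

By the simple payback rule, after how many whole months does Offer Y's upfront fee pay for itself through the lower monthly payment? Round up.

Offer X: monthly rate = 8.25%/12 = 0.0068750; payment = 126,000 × 0.0068750 / (1 − (1+0.0068750)^−240) = $1,073.60.
Offer Y: monthly rate = 7.875%/12 = 0.0065625; payment = 126,000 × 0.0065625 / (1 − (1+0.0065625)^−240) = $1,044.13.
Monthly savings = $1,073.60 − $1,044.13 = $29.47.
Break-even = $1,250.00 / $29.47 = 42.42 → 43 months.

43 months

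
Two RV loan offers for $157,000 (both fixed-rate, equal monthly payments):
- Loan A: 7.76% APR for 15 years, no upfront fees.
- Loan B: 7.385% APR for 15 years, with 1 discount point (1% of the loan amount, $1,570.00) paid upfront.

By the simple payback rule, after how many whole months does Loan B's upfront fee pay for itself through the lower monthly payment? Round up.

47 months

Loan A: at 7.76% the monthly rate is 0.0064667, so the payment is 157,000 × 0.0064667 / (1 − 1.0064667^−180) = $1,478.70.
Loan B: monthly rate = 7.385%/12 = 0.0061542; payment = 157,000 × 0.0061542 / (1 − (1+0.0061542)^−180) = $1,445.17.
Monthly savings = $1,478.70 − $1,445.17 = $33.53.
Break-even = $1,570.00 / $33.53 = 46.82 → 47 months.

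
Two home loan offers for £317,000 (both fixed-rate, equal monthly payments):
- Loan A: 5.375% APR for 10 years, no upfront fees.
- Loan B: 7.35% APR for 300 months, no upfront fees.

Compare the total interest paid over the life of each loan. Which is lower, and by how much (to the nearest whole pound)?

Loan A: at 5.375% the monthly rate is 0.0044792, so the payment is 317,000 × 0.0044792 / (1 − 1.0044792^−120) = £3,420.68.
Total interest on Loan A = 120 × £3,420.68 − £317,000 = £93,481.60.
Loan B: at 7.35% the monthly rate is 0.0061250, so the payment is 317,000 × 0.0061250 / (1 − 1.0061250^−300) = £2,311.76.
Total interest on Loan B = 300 × £2,311.76 − £317,000 = £376,528.00.
Loan A is lower by £283,046.40.

Loan A by £283,046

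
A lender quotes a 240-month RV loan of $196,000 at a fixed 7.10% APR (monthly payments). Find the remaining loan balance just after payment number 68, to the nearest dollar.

$164,994

With monthly rate i = 7.1%/12 = 0.0059167, the balance after k of n payments is P · [(1+i)^n − (1+i)^k] / [(1+i)^n − 1].
(1+0.0059167)^240 = 4.11984550 and (1+0.0059167)^68 = 1.49353795, so the balance is 196,000 × (4.11984550 − 1.49353795) / (4.11984550 − 1) = $164,994.16.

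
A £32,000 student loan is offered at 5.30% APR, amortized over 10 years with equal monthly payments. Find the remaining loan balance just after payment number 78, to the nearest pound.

£13,165

With monthly rate i = 5.3%/12 = 0.0044167, the balance after k of n payments is P · [(1+i)^n − (1+i)^k] / [(1+i)^n − 1].
(1+0.0044167)^120 = 1.69695084 and (1+0.0044167)^78 = 1.41021399, so the balance is 32,000 × (1.69695084 − 1.41021399) / (1.69695084 − 1) = £13,165.32.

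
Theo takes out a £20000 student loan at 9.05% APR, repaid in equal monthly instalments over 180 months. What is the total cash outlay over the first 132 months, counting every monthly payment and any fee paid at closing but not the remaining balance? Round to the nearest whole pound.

At 9.05% the monthly rate is 0.0075417, so the payment is 20,000 × 0.0075417 / (1 − 1.0075417^−180) = £203.45.
Total outlay = 132 × £203.45 = £26,855.40.

£26,855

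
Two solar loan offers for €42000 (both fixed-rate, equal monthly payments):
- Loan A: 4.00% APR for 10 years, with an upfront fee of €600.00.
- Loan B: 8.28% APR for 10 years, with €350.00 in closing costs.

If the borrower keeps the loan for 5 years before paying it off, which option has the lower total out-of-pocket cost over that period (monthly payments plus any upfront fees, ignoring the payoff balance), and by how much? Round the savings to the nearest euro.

Loan A: at 4.00% the monthly rate is 0.0033333, so the payment is 42,000 × 0.0033333 / (1 − 1.0033333^−120) = €425.23.
Loan B: at 8.28% the monthly rate is 0.0069000, so the payment is 42,000 × 0.0069000 / (1 − 1.0069000^−120) = €515.81.
Over 60 months: Loan A costs 60 × €425.23 + €600.00 = €26,113.80; Loan B costs 60 × €515.81 + €350.00 = €31,298.60.
Loan A is cheaper by €31,298.60 − €26,113.80 = €5,184.80.

Loan A by €5,185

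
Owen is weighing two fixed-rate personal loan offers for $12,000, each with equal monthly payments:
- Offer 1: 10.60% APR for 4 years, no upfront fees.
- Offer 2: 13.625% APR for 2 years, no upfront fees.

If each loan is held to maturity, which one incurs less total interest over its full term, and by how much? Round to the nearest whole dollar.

Offer 1: at 10.60% the monthly rate is 0.0088333, so the payment is 12,000 × 0.0088333 / (1 − 1.0088333^−48) = $307.82.
Total interest on Offer 1 = 48 × $307.82 − $12,000 = $2,775.36.
Offer 2: at 13.625% the monthly rate is 0.0113542, so the payment is 12,000 × 0.0113542 / (1 − 1.0113542^−24) = $574.03.
Total interest on Offer 2 = 24 × $574.03 − $12,000 = $1,776.72.
Offer 2 is lower by $998.64.

Offer 2 by $999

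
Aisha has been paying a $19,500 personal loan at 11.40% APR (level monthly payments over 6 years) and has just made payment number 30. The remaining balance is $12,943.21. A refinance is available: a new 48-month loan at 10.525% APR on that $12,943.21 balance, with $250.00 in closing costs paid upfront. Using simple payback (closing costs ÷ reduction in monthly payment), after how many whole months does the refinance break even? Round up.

Current payment = 19,500 × 11.4%/12 / (1 − (1+0.0095000)^−72) = $375.17.
Refinanced payment = 12,943.21 × 0.0087708 / (1 − (1+0.0087708)^−48) = $331.55.
Monthly savings = $375.17 − $331.55 = $43.62.
Break-even = $250.00 / $43.62 = 5.73 → 6 months.

6 months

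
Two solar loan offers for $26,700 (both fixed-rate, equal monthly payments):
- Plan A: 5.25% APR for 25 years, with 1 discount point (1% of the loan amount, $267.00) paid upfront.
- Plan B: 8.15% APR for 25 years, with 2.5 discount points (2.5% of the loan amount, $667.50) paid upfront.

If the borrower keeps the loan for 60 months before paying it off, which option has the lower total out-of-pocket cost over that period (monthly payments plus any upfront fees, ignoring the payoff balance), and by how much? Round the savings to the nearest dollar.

Plan A: monthly rate = 5.25%/12 = 0.0043750; payment = 26,700 × 0.0043750 / (1 − (1+0.0043750)^−300) = $160.00.
Plan B: monthly rate = 8.15%/12 = 0.0067917; payment = 26,700 × 0.0067917 / (1 − (1+0.0067917)^−300) = $208.74.
Over 60 months: Plan A costs 60 × $160.00 + $267.00 = $9,867.00; Plan B costs 60 × $208.74 + $667.50 = $13,191.90.
Plan A is cheaper by $13,191.90 − $9,867.00 = $3,324.90.

Plan A by $3,325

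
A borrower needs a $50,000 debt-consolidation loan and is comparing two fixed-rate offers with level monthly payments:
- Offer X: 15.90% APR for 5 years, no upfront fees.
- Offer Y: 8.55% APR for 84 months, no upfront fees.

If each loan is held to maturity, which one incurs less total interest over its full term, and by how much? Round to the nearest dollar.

Offer X: monthly rate = 15.9%/12 = 0.0132500; payment = 50,000 × 0.0132500 / (1 − (1+0.0132500)^−60) = $1,213.25.
Total interest on Offer X = 60 × $1,213.25 − $50,000 = $22,795.00.
Offer Y: at 8.55% the monthly rate is 0.0071250, so the payment is 50,000 × 0.0071250 / (1 − 1.0071250^−84) = $793.08.
Total interest on Offer Y = 84 × $793.08 − $50,000 = $16,618.72.
Offer Y is lower by $6,176.28.

Offer Y by $6,176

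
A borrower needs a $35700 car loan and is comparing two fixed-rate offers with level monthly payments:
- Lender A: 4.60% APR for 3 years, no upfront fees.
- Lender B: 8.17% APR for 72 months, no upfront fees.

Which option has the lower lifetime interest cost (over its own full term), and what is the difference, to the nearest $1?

Lender A by $6,993

Lender A: monthly rate = 4.6%/12 = 0.0038333; payment = 35,700 × 0.0038333 / (1 − (1+0.0038333)^−36) = $1,063.56.
Total interest on Lender A = 36 × $1,063.56 − $35,700 = $2,588.16.
Lender B: monthly rate = 8.17%/12 = 0.0068083; payment = 35,700 × 0.0068083 / (1 − (1+0.0068083)^−72) = $628.90.
Total interest on Lender B = 72 × $628.90 − $35,700 = $9,580.80.
Lender A is lower by $6,992.64.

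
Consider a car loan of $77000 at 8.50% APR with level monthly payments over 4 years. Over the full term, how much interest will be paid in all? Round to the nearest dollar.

Monthly rate = 8.5%/12 = 0.0070833; payment = 77,000 × 0.0070833 / (1 − (1+0.0070833)^−48) = $1,897.92.
Total paid = 48 × $1,897.92 = $91,100.16; interest = $91,100.16 − $77,000 = $14,100.16.

$14,100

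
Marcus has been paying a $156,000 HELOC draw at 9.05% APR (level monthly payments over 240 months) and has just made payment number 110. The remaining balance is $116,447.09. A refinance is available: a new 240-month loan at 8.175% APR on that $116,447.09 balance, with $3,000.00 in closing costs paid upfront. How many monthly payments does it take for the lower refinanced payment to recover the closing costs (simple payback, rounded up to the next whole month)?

8 months

Current payment = 156,000 × 9.05%/12 / (1 − (1+0.0075417)^−240) = $1,408.59.
Refinanced payment = 116,447.09 × 0.0068125 / (1 − (1+0.0068125)^−240) = $986.73.
Monthly savings = $1,408.59 − $986.73 = $421.86.
Break-even = $3,000.00 / $421.86 = 7.11 → 8 months.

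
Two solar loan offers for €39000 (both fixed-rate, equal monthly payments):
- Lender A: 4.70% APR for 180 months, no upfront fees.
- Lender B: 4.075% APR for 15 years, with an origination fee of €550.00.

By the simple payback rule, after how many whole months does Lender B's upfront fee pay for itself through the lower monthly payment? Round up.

Lender A: monthly rate = 4.7%/12 = 0.0039167; payment = 39,000 × 0.0039167 / (1 − (1+0.0039167)^−180) = €302.35.
Lender B: monthly rate = 4.075%/12 = 0.0033958; payment = 39,000 × 0.0033958 / (1 − (1+0.0033958)^−180) = €289.95.
Monthly savings = €302.35 − €289.95 = €12.40.
Break-even = €550.00 / €12.40 = 44.35 → 45 months.

45 months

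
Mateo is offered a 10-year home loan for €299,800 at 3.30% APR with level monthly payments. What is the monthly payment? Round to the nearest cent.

At 3.30% the monthly rate is 0.0027500, so the payment is 299,800 × 0.0027500 / (1 − 1.0027500^−120) = €2,936.59.

€2,936.59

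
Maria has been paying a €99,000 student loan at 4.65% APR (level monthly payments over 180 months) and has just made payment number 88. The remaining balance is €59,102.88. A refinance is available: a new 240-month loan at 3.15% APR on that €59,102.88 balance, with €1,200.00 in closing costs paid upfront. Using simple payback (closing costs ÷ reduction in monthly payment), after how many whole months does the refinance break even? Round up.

3 months

Current payment = 99,000 × 4.65%/12 / (1 − (1+0.0038750)^−180) = €764.95.
Refinanced payment = 59,102.88 × 0.0026250 / (1 − (1+0.0026250)^−240) = €332.24.
Monthly savings = €764.95 − €332.24 = €432.71.
Break-even = €1,200.00 / €432.71 = 2.77 → 3 months.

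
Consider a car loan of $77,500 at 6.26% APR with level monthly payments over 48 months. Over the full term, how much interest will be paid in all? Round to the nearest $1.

$10,308

Monthly rate = 6.26%/12 = 0.0052167; payment = 77,500 × 0.0052167 / (1 − (1+0.0052167)^−48) = $1,829.34.
Total paid = 48 × $1,829.34 = $87,808.32; interest = $87,808.32 − $77,500 = $10,308.32.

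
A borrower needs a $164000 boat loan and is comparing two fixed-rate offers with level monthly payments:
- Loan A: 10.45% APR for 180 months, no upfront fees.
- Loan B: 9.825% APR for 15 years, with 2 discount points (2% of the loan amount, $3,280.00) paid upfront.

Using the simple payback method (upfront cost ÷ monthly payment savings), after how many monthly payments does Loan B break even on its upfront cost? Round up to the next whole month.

53 months

Loan A: at 10.45% the monthly rate is 0.0087083, so the payment is 164,000 × 0.0087083 / (1 − 1.0087083^−180) = $1,807.77.
Loan B: at 9.825% the monthly rate is 0.0081875, so the payment is 164,000 × 0.0081875 / (1 − 1.0081875^−180) = $1,744.84.
Monthly savings = $1,807.77 − $1,744.84 = $62.93.
Break-even = $3,280.00 / $62.93 = 52.12 → 53 months.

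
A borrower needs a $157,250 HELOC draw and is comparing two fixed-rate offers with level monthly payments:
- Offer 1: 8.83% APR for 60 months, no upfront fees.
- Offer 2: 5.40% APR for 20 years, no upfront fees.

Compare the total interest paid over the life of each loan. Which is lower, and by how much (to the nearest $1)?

Offer 1: at 8.83% the monthly rate is 0.0073583, so the payment is 157,250 × 0.0073583 / (1 − 1.0073583^−60) = $3,251.29.
Total interest on Offer 1 = 60 × $3,251.29 − $157,250 = $37,827.40.
Offer 2: at 5.40% the monthly rate is 0.0045000, so the payment is 157,250 × 0.0045000 / (1 − 1.0045000^−240) = $1,072.84.
Total interest on Offer 2 = 240 × $1,072.84 − $157,250 = $100,231.60.
Offer 1 is lower by $62,404.20.

Offer 1 by $62,404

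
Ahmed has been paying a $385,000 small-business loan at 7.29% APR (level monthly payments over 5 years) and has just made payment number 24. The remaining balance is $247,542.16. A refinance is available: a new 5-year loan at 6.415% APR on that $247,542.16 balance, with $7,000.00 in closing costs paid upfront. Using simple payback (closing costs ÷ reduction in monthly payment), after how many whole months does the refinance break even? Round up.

Current payment = 385,000 × 7.29%/12 / (1 − (1+0.0060750)^−60) = $7,676.25.
Refinanced payment = 247,542.16 × 0.0053458 / (1 − (1+0.0053458)^−60) = $4,833.60.
Monthly savings = $7,676.25 − $4,833.60 = $2,842.65.
Break-even = $7,000.00 / $2,842.65 = 2.46 → 3 months.

3 months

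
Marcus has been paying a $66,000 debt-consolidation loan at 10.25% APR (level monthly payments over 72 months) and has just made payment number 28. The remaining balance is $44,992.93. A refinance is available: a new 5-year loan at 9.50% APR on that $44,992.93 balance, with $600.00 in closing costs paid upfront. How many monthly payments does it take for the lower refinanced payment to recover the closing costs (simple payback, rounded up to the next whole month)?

Current payment = 66,000 × 10.25%/12 / (1 − (1+0.0085417)^−72) = $1,231.04.
Refinanced payment = 44,992.93 × 0.0079167 / (1 − (1+0.0079167)^−60) = $944.94.
Monthly savings = $1,231.04 − $944.94 = $286.10.
Break-even = $600.00 / $286.10 = 2.10 → 3 months.

3 months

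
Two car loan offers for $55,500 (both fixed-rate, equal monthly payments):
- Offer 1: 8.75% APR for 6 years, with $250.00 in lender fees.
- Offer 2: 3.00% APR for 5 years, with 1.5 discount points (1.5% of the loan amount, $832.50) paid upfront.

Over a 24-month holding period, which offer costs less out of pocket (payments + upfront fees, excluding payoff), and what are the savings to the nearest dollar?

Offer 1 by $672

Offer 1: monthly rate = 8.75%/12 = 0.0072917; payment = 55,500 × 0.0072917 / (1 − (1+0.0072917)^−72) = $993.54.
Offer 2: at 3.00% the monthly rate is 0.0025000, so the payment is 55,500 × 0.0025000 / (1 − 1.0025000^−60) = $997.26.
Over 24 months: Offer 1 costs 24 × $993.54 + $250.00 = $24,094.96; Offer 2 costs 24 × $997.26 + $832.50 = $24,766.74.
Offer 1 is cheaper by $24,766.74 − $24,094.96 = $671.78.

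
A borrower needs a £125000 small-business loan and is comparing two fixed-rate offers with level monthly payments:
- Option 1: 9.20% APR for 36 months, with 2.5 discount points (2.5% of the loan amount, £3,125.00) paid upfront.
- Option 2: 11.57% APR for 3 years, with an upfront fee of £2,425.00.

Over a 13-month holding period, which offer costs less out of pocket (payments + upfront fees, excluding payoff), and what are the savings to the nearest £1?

Option 1 by £1,114

Option 1: at 9.20% the monthly rate is 0.0076667, so the payment is 125,000 × 0.0076667 / (1 − 1.0076667^−36) = £3,986.61.
Option 2: at 11.57% the monthly rate is 0.0096417, so the payment is 125,000 × 0.0096417 / (1 − 1.0096417^−36) = £4,126.16.
Over 13 months: Option 1 costs 13 × £3,986.61 + £3,125.00 = £54,950.93; Option 2 costs 13 × £4,126.16 + £2,425.00 = £56,065.08.
Option 1 is cheaper by £56,065.08 − £54,950.93 = £1,114.15.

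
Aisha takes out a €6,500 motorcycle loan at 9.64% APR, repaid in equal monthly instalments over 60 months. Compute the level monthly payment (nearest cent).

Monthly rate = 9.64%/12 = 0.0080333; payment = 6,500 × 0.0080333 / (1 − (1+0.0080333)^−60) = €136.96.

€136.96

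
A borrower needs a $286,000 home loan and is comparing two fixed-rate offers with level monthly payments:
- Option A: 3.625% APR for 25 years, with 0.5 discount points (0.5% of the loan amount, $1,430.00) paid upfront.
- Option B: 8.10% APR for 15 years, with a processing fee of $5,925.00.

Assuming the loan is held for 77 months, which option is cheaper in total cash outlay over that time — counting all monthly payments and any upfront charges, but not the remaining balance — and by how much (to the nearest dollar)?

Option A: at 3.625% the monthly rate is 0.0030208, so the payment is 286,000 × 0.0030208 / (1 − 1.0030208^−300) = $1,451.03.
Option B: at 8.10% the monthly rate is 0.0067500, so the payment is 286,000 × 0.0067500 / (1 − 1.0067500^−180) = $2,749.70.
Over 77 months: Option A costs 77 × $1,451.03 + $1,430.00 = $113,159.31; Option B costs 77 × $2,749.70 + $5,925.00 = $217,651.90.
Option A is cheaper by $217,651.90 − $113,159.31 = $104,492.59.

Option A by $104,493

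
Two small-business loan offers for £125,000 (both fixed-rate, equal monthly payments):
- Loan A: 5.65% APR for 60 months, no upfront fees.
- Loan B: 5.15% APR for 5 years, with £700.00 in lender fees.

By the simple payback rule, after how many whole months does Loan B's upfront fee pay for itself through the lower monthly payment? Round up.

Loan A: at 5.65% the monthly rate is 0.0047083, so the payment is 125,000 × 0.0047083 / (1 − 1.0047083^−60) = £2,396.31.
Loan B: at 5.15% the monthly rate is 0.0042917, so the payment is 125,000 × 0.0042917 / (1 − 1.0042917^−60) = £2,367.50.
Monthly savings = £2,396.31 − £2,367.50 = £28.81.
Break-even = £700.00 / £28.81 = 24.30 → 25 months.

25 months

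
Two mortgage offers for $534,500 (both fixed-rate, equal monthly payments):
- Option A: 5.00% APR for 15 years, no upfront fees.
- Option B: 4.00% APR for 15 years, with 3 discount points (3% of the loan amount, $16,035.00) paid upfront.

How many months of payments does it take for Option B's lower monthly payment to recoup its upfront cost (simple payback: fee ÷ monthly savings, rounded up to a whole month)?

Option A: at 5.00% the monthly rate is 0.0041667, so the payment is 534,500 × 0.0041667 / (1 − 1.0041667^−180) = $4,226.79.
Option B: at 4.00% the monthly rate is 0.0033333, so the payment is 534,500 × 0.0033333 / (1 − 1.0033333^−180) = $3,953.63.
Monthly savings = $4,226.79 − $3,953.63 = $273.16.
Break-even = $16,035.00 / $273.16 = 58.70 → 59 months.

59 months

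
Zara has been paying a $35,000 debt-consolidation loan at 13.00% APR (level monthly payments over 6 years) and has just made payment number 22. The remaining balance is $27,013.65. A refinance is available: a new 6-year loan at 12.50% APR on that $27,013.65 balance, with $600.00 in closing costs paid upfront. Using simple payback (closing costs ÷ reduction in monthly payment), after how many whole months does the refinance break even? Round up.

Current payment = 35,000 × 13%/12 / (1 − (1+0.0108333)^−72) = $702.59.
Refinanced payment = 27,013.65 × 0.0104167 / (1 − (1+0.0104167)^−72) = $535.17.
Monthly savings = $702.59 − $535.17 = $167.42.
Break-even = $600.00 / $167.42 = 3.58 → 4 months.

4 months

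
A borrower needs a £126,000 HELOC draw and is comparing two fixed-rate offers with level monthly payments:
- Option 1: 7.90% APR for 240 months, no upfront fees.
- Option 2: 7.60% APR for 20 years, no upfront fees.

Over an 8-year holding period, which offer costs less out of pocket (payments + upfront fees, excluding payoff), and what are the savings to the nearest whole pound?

Option 2 by £2,239

Option 1: monthly rate = 7.9%/12 = 0.0065833; payment = 126,000 × 0.0065833 / (1 − (1+0.0065833)^−240) = £1,046.09.
Option 2: monthly rate = 7.6%/12 = 0.0063333; payment = 126,000 × 0.0063333 / (1 − (1+0.0063333)^−240) = £1,022.77.
Over 96 months: Option 1 costs 96 × £1,046.09 = £100,424.64; Option 2 costs 96 × £1,022.77 = £98,185.92.
Option 2 is cheaper by £100,424.64 − £98,185.92 = £2,238.72.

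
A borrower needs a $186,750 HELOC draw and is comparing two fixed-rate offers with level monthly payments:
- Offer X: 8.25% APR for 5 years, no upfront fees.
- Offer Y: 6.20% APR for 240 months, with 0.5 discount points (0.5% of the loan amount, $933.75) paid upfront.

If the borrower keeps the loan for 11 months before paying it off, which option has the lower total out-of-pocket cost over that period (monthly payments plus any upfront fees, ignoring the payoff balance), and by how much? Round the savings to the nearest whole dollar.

Offer X: monthly rate = 8.25%/12 = 0.0068750; payment = 186,750 × 0.0068750 / (1 − (1+0.0068750)^−60) = $3,809.00.
Offer Y: monthly rate = 6.2%/12 = 0.0051667; payment = 186,750 × 0.0051667 / (1 − (1+0.0051667)^−240) = $1,359.57.
Over 11 months: Offer X costs 11 × $3,809.00 = $41,899.00; Offer Y costs 11 × $1,359.57 + $933.75 = $15,889.02.
Offer Y is cheaper by $41,899.00 − $15,889.02 = $26,009.98.

Offer Y by $26,010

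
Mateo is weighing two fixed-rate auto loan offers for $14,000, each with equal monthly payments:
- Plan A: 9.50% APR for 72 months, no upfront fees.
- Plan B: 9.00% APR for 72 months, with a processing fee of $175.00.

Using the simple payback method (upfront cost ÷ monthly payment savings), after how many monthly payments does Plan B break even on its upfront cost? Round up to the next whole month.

Plan A: monthly rate = 9.5%/12 = 0.0079167; payment = 14,000 × 0.0079167 / (1 − (1+0.0079167)^−72) = $255.85.
Plan B: monthly rate = 9%/12 = 0.0075000; payment = 14,000 × 0.0075000 / (1 − (1+0.0075000)^−72) = $252.36.
Monthly savings = $255.85 − $252.36 = $3.49.
Break-even = $175.00 / $3.49 = 50.14 → 51 months.

51 months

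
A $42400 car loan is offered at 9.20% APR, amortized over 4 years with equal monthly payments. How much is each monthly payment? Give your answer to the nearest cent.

$1,059.16

At 9.20% the monthly rate is 0.0076667, so the payment is 42,400 × 0.0076667 / (1 − 1.0076667^−48) = $1,059.16.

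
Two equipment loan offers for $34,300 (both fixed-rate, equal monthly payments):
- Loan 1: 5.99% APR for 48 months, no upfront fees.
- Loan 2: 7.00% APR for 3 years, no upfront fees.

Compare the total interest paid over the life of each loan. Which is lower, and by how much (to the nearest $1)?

Loan 1: monthly rate = 5.99%/12 = 0.0049917; payment = 34,300 × 0.0049917 / (1 − (1+0.0049917)^−48) = $805.38.
Total interest on Loan 1 = 48 × $805.38 − $34,300 = $4,358.24.
Loan 2: monthly rate = 7%/12 = 0.0058333; payment = 34,300 × 0.0058333 / (1 − (1+0.0058333)^−36) = $1,059.08.
Total interest on Loan 2 = 36 × $1,059.08 − $34,300 = $3,826.88.
Loan 2 is lower by $531.36.

Loan 2 by $531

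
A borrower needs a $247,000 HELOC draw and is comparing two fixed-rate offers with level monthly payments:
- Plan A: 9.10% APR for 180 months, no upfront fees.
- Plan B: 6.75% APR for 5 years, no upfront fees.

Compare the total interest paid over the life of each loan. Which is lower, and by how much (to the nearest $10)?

Plan B by $161,880

Plan A: monthly rate = 9.1%/12 = 0.0075833; payment = 247,000 × 0.0075833 / (1 − (1+0.0075833)^−180) = $2,519.95.
Total interest on Plan A = 180 × $2,519.95 − $247,000 = $206,591.00.
Plan B: at 6.75% the monthly rate is 0.0056250, so the payment is 247,000 × 0.0056250 / (1 − 1.0056250^−60) = $4,861.81.
Total interest on Plan B = 60 × $4,861.81 − $247,000 = $44,708.60.
Plan B is lower by $161,882.40.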